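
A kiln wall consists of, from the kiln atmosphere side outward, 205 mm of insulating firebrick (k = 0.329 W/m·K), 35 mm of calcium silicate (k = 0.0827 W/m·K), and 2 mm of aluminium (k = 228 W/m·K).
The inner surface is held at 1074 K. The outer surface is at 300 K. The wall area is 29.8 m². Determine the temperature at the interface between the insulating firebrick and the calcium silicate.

Thermal resistances in series:
R_insulating firebrick = L/(kA) = 0.205/(0.329×29.8) = 0.02091 K/W
R_calcium silicate = L/(kA) = 0.035/(0.0827×29.8) = 0.0142 K/W
R_aluminium = L/(kA) = 0.002/(228×29.8) = 2.944×10^-7 K/W
R_total = 0.03511 K/W;  Q = ΔT/R_total = 774/0.03511 = 22040 W
T_interface = T_inner − Q·ΣR(inner→interface) = 1074 − 22000×0.02091

T ≈ 613 K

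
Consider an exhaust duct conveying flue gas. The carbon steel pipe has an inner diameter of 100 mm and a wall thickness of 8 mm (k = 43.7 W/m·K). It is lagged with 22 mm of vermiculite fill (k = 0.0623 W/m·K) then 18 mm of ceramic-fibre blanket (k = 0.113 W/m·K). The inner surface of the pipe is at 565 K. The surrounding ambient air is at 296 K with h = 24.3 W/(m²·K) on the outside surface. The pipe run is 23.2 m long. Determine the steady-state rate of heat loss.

Treating each annulus and film as a series resistance:
R_carbon steel pipe wall = ln(58/50)/(2π×43.7×23.2) = 2.33×10^-5 K/W
R_vermiculite fill = ln(80/58)/(2π×0.0623×23.2) = 0.03541 K/W
R_ceramic-fibre blanket = ln(98/80)/(2π×0.113×23.2) = 0.01232 K/W
R_outer film = 1/(h_o·2πr_oL) = 1/(24.3×2π×0.098×23.2) = 0.002881 K/W
R_total = 0.05064 K/W
Q = ΔT/R_total = 269/0.05064

Q ≈ 5310 W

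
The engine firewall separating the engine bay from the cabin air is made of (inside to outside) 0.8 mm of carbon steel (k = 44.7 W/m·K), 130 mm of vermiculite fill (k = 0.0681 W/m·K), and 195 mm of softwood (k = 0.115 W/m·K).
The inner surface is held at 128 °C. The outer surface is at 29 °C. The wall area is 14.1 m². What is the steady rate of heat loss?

Treating each layer as a thermal resistance in series:
R_carbon steel = L/(kA) = 0.0008/(44.7×14.1) = 1.269×10^-6 K/W
R_vermiculite fill = L/(kA) = 0.13/(0.0681×14.1) = 0.1354 K/W
R_softwood = L/(kA) = 0.195/(0.115×14.1) = 0.1203 K/W
R_total = 0.2556 K/W
Q = ΔT / R_total = 99 / 0.2556

Q ≈ 387 W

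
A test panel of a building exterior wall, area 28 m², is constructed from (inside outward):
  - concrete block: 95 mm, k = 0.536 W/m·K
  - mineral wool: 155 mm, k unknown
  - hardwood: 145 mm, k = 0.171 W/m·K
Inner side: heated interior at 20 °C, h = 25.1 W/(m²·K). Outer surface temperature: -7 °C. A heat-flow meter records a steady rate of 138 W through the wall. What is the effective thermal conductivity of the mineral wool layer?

Model the wall as resistances in series:
R_inner film = 1/(h_i·A) = 1/(25.1×28) = 0.001423 K/W
R_concrete block = L/(kA) = 0.095/(0.536×28) = 0.00633 K/W
R_hardwood = L/(kA) = 0.145/(0.171×28) = 0.03028 K/W
Sum of known resistances R_other = 0.03804 K/W
Total R = ΔT/Q = 27/138 = 0.1957 K/W
R_mineral wool = R_total − R_other = 0.1576 K/W
k = L/(R·A) = 0.155/(0.1576×28)

k ≈ 0.0351 W/(m·K)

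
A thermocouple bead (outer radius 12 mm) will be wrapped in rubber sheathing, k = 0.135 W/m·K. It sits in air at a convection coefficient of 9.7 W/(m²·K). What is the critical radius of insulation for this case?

For a sphere r_cr = 2k/h = 2×0.135/9.7
r_cr = 27.8 mm; since the bare radius (12 mm) is below r_cr, adding a thin layer of insulation will *increase* heat loss.

r_cr ≈ 27.8 mm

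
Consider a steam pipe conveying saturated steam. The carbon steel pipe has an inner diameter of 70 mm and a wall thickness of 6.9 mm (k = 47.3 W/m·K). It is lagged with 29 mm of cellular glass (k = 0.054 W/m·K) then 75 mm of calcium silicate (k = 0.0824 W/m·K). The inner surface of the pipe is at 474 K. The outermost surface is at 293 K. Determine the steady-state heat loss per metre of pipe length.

q′ ≈ 61.5 W/m

For a radial system each layer contributes R = ln(r_out/r_in)/(2πkL); films add R = 1/(hA).
R_carbon steel pipe wall = ln(41.9/35)/(2π×47.3×1) = 6.055×10^-4 K/W
R_cellular glass = ln(70.9/41.9)/(2π×0.054×1) = 1.55 K/W
R_calcium silicate = ln(145.9/70.9)/(2π×0.0824×1) = 1.394 K/W
R_total = 2.945 K/W
Q = ΔT/R_total = 181/2.945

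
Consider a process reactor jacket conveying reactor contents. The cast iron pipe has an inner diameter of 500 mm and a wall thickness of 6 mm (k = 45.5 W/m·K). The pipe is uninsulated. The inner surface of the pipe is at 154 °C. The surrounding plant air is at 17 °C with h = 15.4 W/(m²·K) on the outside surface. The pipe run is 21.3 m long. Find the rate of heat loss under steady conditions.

Q ≈ 72100 W

For a radial system each layer contributes R = ln(r_out/r_in)/(2πkL); films add R = 1/(hA).
R_cast iron pipe wall = ln(256/250)/(2π×45.5×21.3) = 3.895×10^-6 K/W
R_outer film = 1/(h_o·2πr_oL) = 1/(15.4×2π×0.256×21.3) = 0.001895 K/W
R_total = 0.001899 K/W
Q = ΔT/R_total = 137/0.001899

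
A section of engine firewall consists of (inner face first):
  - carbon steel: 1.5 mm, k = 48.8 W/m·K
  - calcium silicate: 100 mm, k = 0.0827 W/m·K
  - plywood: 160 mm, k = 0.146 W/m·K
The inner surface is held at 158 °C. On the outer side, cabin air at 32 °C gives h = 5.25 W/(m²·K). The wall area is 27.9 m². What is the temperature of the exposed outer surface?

T ≈ 41.6 °C

Model the wall as resistances in series:
R_carbon steel = L/(kA) = 0.0015/(48.8×27.9) = 1.102×10^-6 K/W
R_calcium silicate = L/(kA) = 0.1/(0.0827×27.9) = 0.04334 K/W
R_plywood = L/(kA) = 0.16/(0.146×27.9) = 0.03928 K/W
R_outer film = 1/(h_o·A) = 1/(5.25×27.9) = 0.006827 K/W
R_total = 0.08945 K/W;  Q = ΔT/R_total = 126/0.08945 = 1409 W
T_interface = T_inner − Q·ΣR(inner→interface) = 158 − 1410×0.08262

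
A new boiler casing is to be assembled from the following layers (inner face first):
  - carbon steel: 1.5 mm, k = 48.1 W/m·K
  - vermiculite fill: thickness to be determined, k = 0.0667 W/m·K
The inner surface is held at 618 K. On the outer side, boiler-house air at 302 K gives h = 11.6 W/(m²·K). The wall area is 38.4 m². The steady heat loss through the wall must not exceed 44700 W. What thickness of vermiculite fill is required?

Thermal resistances in series:
R_carbon steel = L/(kA) = 0.0015/(48.1×38.4) = 8.121×10^-7 K/W
R_outer film = 1/(h_o·A) = 1/(11.6×38.4) = 0.002245 K/W
Sum of the known resistances R_other = 0.002246 K/W
Required total resistance R_tot = ΔT/Q_allow = 316/44700 = 0.007069 K/W
R_vermiculite fill = R_tot − R_other = 0.004824 K/W
L = R·k·A = 0.004824×0.0667×38.4

L ≈ 12.4 mm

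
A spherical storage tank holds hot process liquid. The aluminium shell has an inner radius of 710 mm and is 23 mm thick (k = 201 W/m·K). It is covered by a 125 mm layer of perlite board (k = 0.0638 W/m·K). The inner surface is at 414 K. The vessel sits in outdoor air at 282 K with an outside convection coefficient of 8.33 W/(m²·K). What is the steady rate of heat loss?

Radial (spherical) resistances in series:
R_aluminium shell = (1/0.71 − 1/0.733)/(4π×201) = 1.75×10^-5 K/W
R_perlite board = (1/0.733 − 1/0.858)/(4π×0.0638) = 0.2479 K/W
R_outer film = 1/(h·4πr_o²) = 1/(8.33×4π×0.858²) = 0.01298 K/W
R_total = 0.2609 K/W
Q = ΔT/R_total = 132/0.2609

Q ≈ 506 W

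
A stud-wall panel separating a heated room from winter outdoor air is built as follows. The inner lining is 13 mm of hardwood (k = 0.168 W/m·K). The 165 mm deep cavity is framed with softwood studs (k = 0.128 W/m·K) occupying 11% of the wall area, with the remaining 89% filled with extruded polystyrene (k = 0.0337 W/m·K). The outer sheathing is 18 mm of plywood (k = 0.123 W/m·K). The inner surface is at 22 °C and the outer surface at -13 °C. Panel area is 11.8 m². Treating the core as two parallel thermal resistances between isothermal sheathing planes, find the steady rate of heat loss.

Sheathing layers in series; stud and cavity paths in parallel between them.
R_inner = 0.013/(0.168×11.8) = 0.006558 K/W
R_stud  = 0.165/(0.128×0.11×11.8) = 0.9931 K/W
R_cav   = 0.165/(0.0337×0.89×11.8) = 0.4662 K/W
1/R_core = 1/R_stud + 1/R_cav → R_core = 0.3173 K/W
R_outer = 0.018/(0.123×11.8) = 0.0124 K/W
R_total = 0.3362 K/W
Q = ΔT/R_total = 35/0.3362

Q ≈ 104 W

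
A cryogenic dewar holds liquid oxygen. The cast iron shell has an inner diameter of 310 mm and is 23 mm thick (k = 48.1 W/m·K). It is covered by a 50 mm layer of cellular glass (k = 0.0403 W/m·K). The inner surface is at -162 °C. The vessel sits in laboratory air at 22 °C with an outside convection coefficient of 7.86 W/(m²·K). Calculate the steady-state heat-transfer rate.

Q ≈ 70 W

Spherical conduction: R = (1/r_in − 1/r_out)/(4πk) per layer; series-sum.
R_cast iron shell = (1/0.155 − 1/0.178)/(4π×48.1) = 0.001379 K/W
R_cellular glass = (1/0.178 − 1/0.228)/(4π×0.0403) = 2.433 K/W
R_outer film = 1/(h·4πr_o²) = 1/(7.86×4π×0.228²) = 0.1948 K/W
R_total = 2.629 K/W
Q = ΔT/R_total = 184/2.629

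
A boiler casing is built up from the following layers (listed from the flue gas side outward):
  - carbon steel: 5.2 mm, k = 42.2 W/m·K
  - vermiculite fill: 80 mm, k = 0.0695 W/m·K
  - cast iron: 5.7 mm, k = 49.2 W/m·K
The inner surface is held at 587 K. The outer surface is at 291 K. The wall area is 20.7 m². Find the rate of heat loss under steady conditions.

Q ≈ 5320 W

Thermal resistances in series:
R_carbon steel = L/(kA) = 0.0052/(42.2×20.7) = 5.953×10^-6 K/W
R_vermiculite fill = L/(kA) = 0.08/(0.0695×20.7) = 0.05561 K/W
R_cast iron = L/(kA) = 0.0057/(49.2×20.7) = 5.597×10^-6 K/W
R_total = 0.05562 K/W
Q = ΔT / R_total = 296 / 0.05562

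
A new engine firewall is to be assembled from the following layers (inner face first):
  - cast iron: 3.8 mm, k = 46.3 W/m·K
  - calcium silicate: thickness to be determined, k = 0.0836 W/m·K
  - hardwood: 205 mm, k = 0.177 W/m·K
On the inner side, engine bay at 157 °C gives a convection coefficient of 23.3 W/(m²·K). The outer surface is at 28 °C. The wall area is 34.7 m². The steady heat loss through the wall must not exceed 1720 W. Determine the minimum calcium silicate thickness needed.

L ≈ 117 mm

Series thermal resistances:
R_inner film = 1/(h_i·A) = 1/(23.3×34.7) = 0.001237 K/W
R_cast iron = L/(kA) = 0.0038/(46.3×34.7) = 2.365×10^-6 K/W
R_hardwood = L/(kA) = 0.205/(0.177×34.7) = 0.03338 K/W
Sum of the known resistances R_other = 0.03462 K/W
Required total resistance R_tot = ΔT/Q_allow = 129/1720 = 0.075 K/W
R_calcium silicate = R_tot − R_other = 0.04038 K/W
L = R·k·A = 0.04038×0.0836×34.7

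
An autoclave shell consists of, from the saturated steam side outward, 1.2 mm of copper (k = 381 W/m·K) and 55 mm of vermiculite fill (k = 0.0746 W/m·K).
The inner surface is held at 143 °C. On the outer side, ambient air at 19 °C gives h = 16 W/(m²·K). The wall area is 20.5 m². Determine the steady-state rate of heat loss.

Treating each layer as a thermal resistance in series:
R_copper = L/(kA) = 0.0012/(381×20.5) = 1.536×10^-7 K/W
R_vermiculite fill = L/(kA) = 0.055/(0.0746×20.5) = 0.03596 K/W
R_outer film = 1/(h_o·A) = 1/(16×20.5) = 0.003049 K/W
R_total = 0.03901 K/W
Q = ΔT / R_total = 124 / 0.03901

Q ≈ 3180 W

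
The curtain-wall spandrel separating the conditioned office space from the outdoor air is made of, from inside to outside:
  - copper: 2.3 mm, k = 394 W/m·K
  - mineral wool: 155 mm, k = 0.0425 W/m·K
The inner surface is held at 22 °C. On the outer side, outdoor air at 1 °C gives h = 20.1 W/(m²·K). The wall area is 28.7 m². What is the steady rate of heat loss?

Q ≈ 163 W

Model the wall as resistances in series:
R_copper = L/(kA) = 0.0023/(394×28.7) = 2.034×10^-7 K/W
R_mineral wool = L/(kA) = 0.155/(0.0425×28.7) = 0.1271 K/W
R_outer film = 1/(h_o·A) = 1/(20.1×28.7) = 0.001733 K/W
R_total = 0.1288 K/W
Q = ΔT / R_total = 21 / 0.1288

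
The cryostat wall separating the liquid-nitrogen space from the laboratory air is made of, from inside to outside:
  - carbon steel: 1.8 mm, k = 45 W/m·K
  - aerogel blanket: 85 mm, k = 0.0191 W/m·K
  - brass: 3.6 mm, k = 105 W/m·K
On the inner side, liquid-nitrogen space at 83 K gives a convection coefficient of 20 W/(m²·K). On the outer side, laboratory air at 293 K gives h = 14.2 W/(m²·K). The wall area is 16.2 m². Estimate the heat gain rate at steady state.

Q ≈ 744 W

Using the resistance-network approach (series):
R_inner film = 1/(h_i·A) = 1/(20×16.2) = 0.003086 K/W
R_carbon steel = L/(kA) = 0.0018/(45×16.2) = 2.469×10^-6 K/W
R_aerogel blanket = L/(kA) = 0.085/(0.0191×16.2) = 0.2747 K/W
R_brass = L/(kA) = 0.0036/(105×16.2) = 2.116×10^-6 K/W
R_outer film = 1/(h_o·A) = 1/(14.2×16.2) = 0.004347 K/W
R_total = 0.2821 K/W
Q = ΔT / R_total = 210 / 0.2821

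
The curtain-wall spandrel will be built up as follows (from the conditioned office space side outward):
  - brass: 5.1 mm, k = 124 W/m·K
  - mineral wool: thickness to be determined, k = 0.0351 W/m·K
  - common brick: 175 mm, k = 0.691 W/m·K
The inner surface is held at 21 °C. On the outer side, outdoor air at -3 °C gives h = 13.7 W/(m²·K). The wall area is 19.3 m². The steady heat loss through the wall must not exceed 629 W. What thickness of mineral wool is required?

L ≈ 14.4 mm

Model the wall as resistances in series:
R_brass = L/(kA) = 0.0051/(124×19.3) = 2.131×10^-6 K/W
R_common brick = L/(kA) = 0.175/(0.691×19.3) = 0.01312 K/W
R_outer film = 1/(h_o·A) = 1/(13.7×19.3) = 0.003782 K/W
Sum of the known resistances R_other = 0.01691 K/W
Required total resistance R_tot = ΔT/Q_allow = 24/629 = 0.03816 K/W
R_mineral wool = R_tot − R_other = 0.02125 K/W
L = R·k·A = 0.02125×0.0351×19.3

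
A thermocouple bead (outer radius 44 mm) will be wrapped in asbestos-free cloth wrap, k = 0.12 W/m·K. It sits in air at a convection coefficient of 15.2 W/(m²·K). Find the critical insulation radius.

r_cr ≈ 15.8 mm

For a sphere r_cr = 2k/h = 2×0.12/15.2
r_cr = 15.8 mm; since the bare radius (44 mm) is above r_cr, any added insulation will reduce heat loss.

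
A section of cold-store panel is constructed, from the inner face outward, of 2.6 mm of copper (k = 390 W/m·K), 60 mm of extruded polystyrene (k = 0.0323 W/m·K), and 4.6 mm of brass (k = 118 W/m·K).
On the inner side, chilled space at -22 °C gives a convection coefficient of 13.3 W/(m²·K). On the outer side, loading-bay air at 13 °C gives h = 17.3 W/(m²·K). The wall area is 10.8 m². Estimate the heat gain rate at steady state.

Using the resistance-network approach (series):
R_inner film = 1/(h_i·A) = 1/(13.3×10.8) = 0.006962 K/W
R_copper = L/(kA) = 0.0026/(390×10.8) = 6.173×10^-7 K/W
R_extruded polystyrene = L/(kA) = 0.06/(0.0323×10.8) = 0.172 K/W
R_brass = L/(kA) = 0.0046/(118×10.8) = 3.61×10^-6 K/W
R_outer film = 1/(h_o·A) = 1/(17.3×10.8) = 0.005352 K/W
R_total = 0.1843 K/W
Q = ΔT / R_total = 35 / 0.1843

Q ≈ 190 W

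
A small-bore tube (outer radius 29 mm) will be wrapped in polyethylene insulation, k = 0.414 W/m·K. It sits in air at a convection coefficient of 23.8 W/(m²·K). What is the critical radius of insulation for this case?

For a cylinder r_cr = k/h = 0.414/23.8
r_cr = 17.4 mm; since the bare radius (29 mm) is above r_cr, any added insulation will reduce heat loss.

r_cr ≈ 17.4 mm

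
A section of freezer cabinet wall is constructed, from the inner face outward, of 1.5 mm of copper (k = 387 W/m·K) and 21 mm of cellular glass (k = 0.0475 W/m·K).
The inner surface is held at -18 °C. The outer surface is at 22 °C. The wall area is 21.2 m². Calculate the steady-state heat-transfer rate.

Series thermal resistances:
R_copper = L/(kA) = 0.0015/(387×21.2) = 1.828×10^-7 K/W
R_cellular glass = L/(kA) = 0.021/(0.0475×21.2) = 0.02085 K/W
R_total = 0.02085 K/W
Q = ΔT / R_total = 40 / 0.02085

Q ≈ 1920 W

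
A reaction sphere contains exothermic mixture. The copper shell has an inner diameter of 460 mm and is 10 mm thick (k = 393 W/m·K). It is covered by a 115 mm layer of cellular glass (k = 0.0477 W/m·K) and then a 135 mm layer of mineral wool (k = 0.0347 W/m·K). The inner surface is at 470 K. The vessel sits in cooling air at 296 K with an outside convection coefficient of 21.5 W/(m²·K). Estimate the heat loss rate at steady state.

For a spherical shell R = (1/r₁ − 1/r₂)/(4πk); film R = 1/(h·4πr²). In series:
R_copper shell = (1/0.23 − 1/0.24)/(4π×393) = 3.668×10^-5 K/W
R_cellular glass = (1/0.24 − 1/0.355)/(4π×0.0477) = 2.252 K/W
R_mineral wool = (1/0.355 − 1/0.49)/(4π×0.0347) = 1.78 K/W
R_outer film = 1/(h·4πr_o²) = 1/(21.5×4π×0.49²) = 0.01542 K/W
R_total = 4.047 K/W
Q = ΔT/R_total = 174/4.047

Q ≈ 43 W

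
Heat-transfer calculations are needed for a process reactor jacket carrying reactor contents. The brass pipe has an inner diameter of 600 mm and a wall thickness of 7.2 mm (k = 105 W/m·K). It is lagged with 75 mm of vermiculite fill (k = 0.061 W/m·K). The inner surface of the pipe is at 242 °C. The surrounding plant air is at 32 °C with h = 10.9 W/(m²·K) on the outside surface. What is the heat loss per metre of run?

Cylindrical conduction, so R = ln(r₂/r₁)/(2πkL) per layer, in series:
R_brass pipe wall = ln(307.2/300)/(2π×105×1) = 3.595×10^-5 K/W
R_vermiculite fill = ln(382.2/307.2)/(2π×0.061×1) = 0.5699 K/W
R_outer film = 1/(h_o·2πr_oL) = 1/(10.9×2π×0.3822×1) = 0.0382 K/W
R_total = 0.6082 K/W
Q = ΔT/R_total = 210/0.6082

q′ ≈ 345 W/m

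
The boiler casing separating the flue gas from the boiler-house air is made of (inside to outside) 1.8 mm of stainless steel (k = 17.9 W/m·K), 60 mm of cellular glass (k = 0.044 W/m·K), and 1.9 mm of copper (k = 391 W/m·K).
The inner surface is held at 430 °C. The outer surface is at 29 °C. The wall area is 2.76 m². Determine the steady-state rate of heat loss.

Q ≈ 812 W

Thermal resistances in series:
R_stainless steel = L/(kA) = 0.0018/(17.9×2.76) = 3.643×10^-5 K/W
R_cellular glass = L/(kA) = 0.06/(0.044×2.76) = 0.4941 K/W
R_copper = L/(kA) = 0.0019/(391×2.76) = 1.761×10^-6 K/W
R_total = 0.4941 K/W
Q = ΔT / R_total = 401 / 0.4941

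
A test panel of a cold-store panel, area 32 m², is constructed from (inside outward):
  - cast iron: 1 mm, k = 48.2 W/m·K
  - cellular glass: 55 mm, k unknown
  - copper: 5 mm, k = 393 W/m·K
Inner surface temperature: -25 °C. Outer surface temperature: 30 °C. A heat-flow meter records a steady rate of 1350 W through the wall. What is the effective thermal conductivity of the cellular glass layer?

Treating each layer as a thermal resistance in series:
R_cast iron = L/(kA) = 0.001/(48.2×32) = 6.483×10^-7 K/W
R_copper = L/(kA) = 0.005/(393×32) = 3.976×10^-7 K/W
Sum of known resistances R_other = 1.046×10^-6 K/W
Total R = ΔT/Q = 55/1350 = 0.04074 K/W
R_cellular glass = R_total − R_other = 0.04074 K/W
k = L/(R·A) = 0.055/(0.04074×32)

k ≈ 0.0422 W/(m·K)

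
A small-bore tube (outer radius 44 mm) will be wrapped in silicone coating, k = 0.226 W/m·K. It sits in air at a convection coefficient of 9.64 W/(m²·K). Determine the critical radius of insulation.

For a cylinder r_cr = k/h = 0.226/9.64
r_cr = 23.4 mm; since the bare radius (44 mm) is above r_cr, any added insulation will reduce heat loss.

r_cr ≈ 23.4 mm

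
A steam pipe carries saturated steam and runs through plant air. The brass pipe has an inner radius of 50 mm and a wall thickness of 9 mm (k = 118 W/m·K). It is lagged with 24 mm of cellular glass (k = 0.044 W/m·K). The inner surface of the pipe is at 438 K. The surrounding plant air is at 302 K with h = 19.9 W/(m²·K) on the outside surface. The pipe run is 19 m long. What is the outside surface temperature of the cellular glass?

T ≈ 312 K

Per-layer cylindrical resistances, series-summed:
R_brass pipe wall = ln(59/50)/(2π×118×19) = 1.175×10^-5 K/W
R_cellular glass = ln(83/59)/(2π×0.044×19) = 0.06498 K/W
R_outer film = 1/(h_o·2πr_oL) = 1/(19.9×2π×0.083×19) = 0.005071 K/W
R_total = 0.07006 K/W
Q = ΔT/R_total = 136/0.07006
Q = 1940 W
T_interface = T_inner − Q·ΣR(inner→interface) = 438 − 1940×0.06499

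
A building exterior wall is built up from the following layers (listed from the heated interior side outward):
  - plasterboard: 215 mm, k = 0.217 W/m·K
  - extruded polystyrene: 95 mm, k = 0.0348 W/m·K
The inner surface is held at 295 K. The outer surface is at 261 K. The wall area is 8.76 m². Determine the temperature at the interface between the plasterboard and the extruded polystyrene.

Using the resistance-network approach (series):
R_plasterboard = L/(kA) = 0.215/(0.217×8.76) = 0.1131 K/W
R_extruded polystyrene = L/(kA) = 0.095/(0.0348×8.76) = 0.3116 K/W
R_total = 0.4247 K/W;  Q = ΔT/R_total = 34/0.4247 = 80.05 W
T_interface = T_inner − Q·ΣR(inner→interface) = 295 − 80.1×0.1131

T ≈ 286 K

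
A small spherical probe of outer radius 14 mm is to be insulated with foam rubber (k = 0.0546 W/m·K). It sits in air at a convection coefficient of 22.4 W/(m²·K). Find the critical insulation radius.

For a sphere r_cr = 2k/h = 2×0.0546/22.4
r_cr = 4.88 mm; since the bare radius (14 mm) is above r_cr, any added insulation will reduce heat loss.

r_cr ≈ 4.88 mm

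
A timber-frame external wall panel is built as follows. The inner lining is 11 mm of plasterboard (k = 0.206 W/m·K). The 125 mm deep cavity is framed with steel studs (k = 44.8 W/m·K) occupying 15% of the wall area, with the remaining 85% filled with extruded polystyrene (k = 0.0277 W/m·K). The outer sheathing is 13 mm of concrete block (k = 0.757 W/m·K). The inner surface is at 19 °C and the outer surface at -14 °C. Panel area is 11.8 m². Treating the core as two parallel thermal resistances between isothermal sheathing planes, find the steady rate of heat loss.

Sheathing layers in series; stud and cavity paths in parallel between them.
R_inner = 0.011/(0.206×11.8) = 0.004525 K/W
R_stud  = 0.125/(44.8×0.15×11.8) = 0.001576 K/W
R_cav   = 0.125/(0.0277×0.85×11.8) = 0.4499 K/W
1/R_core = 1/R_stud + 1/R_cav → R_core = 0.001571 K/W
R_outer = 0.013/(0.757×11.8) = 0.001455 K/W
R_total = 0.007551 K/W
Q = ΔT/R_total = 33/0.007551

Q ≈ 4370 W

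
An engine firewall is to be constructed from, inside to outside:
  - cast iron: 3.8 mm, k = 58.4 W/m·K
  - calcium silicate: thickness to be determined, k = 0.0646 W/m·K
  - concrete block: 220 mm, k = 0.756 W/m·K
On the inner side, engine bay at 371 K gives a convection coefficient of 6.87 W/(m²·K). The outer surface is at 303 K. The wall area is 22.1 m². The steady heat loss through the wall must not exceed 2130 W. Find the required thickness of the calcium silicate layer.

Treating each layer as a thermal resistance in series:
R_inner film = 1/(h_i·A) = 1/(6.87×22.1) = 0.006586 K/W
R_cast iron = L/(kA) = 0.0038/(58.4×22.1) = 2.944×10^-6 K/W
R_concrete block = L/(kA) = 0.22/(0.756×22.1) = 0.01317 K/W
Sum of the known resistances R_other = 0.01976 K/W
Required total resistance R_tot = ΔT/Q_allow = 68/2130 = 0.03192 K/W
R_calcium silicate = R_tot − R_other = 0.01217 K/W
L = R·k·A = 0.01217×0.0646×22.1

L ≈ 17.4 mm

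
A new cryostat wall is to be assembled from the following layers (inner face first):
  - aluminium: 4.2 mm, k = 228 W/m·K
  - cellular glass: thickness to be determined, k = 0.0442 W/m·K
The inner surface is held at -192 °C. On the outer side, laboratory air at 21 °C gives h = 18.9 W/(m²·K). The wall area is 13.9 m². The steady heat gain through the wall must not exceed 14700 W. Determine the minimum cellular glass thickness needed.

L ≈ 6.56 mm

Treating each layer as a thermal resistance in series:
R_aluminium = L/(kA) = 0.0042/(228×13.9) = 1.325×10^-6 K/W
R_outer film = 1/(h_o·A) = 1/(18.9×13.9) = 0.003806 K/W
Sum of the known resistances R_other = 0.003808 K/W
Required total resistance R_tot = ΔT/Q_allow = 213/14700 = 0.01449 K/W
R_cellular glass = R_tot − R_other = 0.01068 K/W
L = R·k·A = 0.01068×0.0442×13.9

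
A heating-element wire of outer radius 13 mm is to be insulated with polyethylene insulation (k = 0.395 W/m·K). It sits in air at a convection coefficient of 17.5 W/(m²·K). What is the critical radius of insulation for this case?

r_cr ≈ 22.6 mm

For a cylinder r_cr = k/h = 0.395/17.5
r_cr = 22.6 mm; since the bare radius (13 mm) is below r_cr, adding a thin layer of insulation will *increase* heat loss.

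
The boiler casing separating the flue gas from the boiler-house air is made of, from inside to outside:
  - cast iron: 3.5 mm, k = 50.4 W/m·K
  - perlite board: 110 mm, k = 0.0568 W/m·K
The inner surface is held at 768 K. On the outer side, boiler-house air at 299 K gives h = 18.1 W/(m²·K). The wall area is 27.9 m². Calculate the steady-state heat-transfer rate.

Q ≈ 6570 W

Thermal resistances in series:
R_cast iron = L/(kA) = 0.0035/(50.4×27.9) = 2.489×10^-6 K/W
R_perlite board = L/(kA) = 0.11/(0.0568×27.9) = 0.06941 K/W
R_outer film = 1/(h_o·A) = 1/(18.1×27.9) = 0.00198 K/W
R_total = 0.0714 K/W
Q = ΔT / R_total = 469 / 0.0714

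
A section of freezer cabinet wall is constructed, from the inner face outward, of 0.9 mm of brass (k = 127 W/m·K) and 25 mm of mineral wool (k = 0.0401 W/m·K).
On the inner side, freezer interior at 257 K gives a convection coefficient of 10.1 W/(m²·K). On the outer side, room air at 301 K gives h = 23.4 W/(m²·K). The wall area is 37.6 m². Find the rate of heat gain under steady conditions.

Q ≈ 2160 W

Series thermal resistances:
R_inner film = 1/(h_i·A) = 1/(10.1×37.6) = 0.002633 K/W
R_brass = L/(kA) = 0.0009/(127×37.6) = 1.885×10^-7 K/W
R_mineral wool = L/(kA) = 0.025/(0.0401×37.6) = 0.01658 K/W
R_outer film = 1/(h_o·A) = 1/(23.4×37.6) = 0.001137 K/W
R_total = 0.02035 K/W
Q = ΔT / R_total = 44 / 0.02035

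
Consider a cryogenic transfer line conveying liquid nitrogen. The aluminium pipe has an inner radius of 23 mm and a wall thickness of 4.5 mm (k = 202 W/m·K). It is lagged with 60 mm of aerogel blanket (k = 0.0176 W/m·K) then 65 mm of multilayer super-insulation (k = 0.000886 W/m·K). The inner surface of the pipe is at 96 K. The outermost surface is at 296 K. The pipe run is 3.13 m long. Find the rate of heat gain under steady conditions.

Q ≈ 5.68 W

For a radial system each layer contributes R = ln(r_out/r_in)/(2πkL); films add R = 1/(hA).
R_aluminium pipe wall = ln(27.5/23)/(2π×202×3.13) = 4.498×10^-5 K/W
R_aerogel blanket = ln(87.5/27.5)/(2π×0.0176×3.13) = 3.344 K/W
R_multilayer super-insulation = ln(152.5/87.5)/(2π×0.000886×3.13) = 31.88 K/W
R_total = 35.23 K/W
Q = ΔT/R_total = 200/35.23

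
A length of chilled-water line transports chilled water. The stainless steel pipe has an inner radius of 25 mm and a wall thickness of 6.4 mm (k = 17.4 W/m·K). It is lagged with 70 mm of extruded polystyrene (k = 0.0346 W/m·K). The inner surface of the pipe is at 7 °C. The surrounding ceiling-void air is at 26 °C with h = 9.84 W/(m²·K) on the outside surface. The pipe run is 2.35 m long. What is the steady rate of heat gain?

Radial resistances (cylindrical: R_cond = ln(r_o/r_i)/(2πkL), R_conv = 1/(h·2πrL)):
R_stainless steel pipe wall = ln(31.4/25)/(2π×17.4×2.35) = 8.872×10^-4 K/W
R_extruded polystyrene = ln(101.4/31.4)/(2π×0.0346×2.35) = 2.295 K/W
R_outer film = 1/(h_o·2πr_oL) = 1/(9.84×2π×0.1014×2.35) = 0.06788 K/W
R_total = 2.363 K/W
Q = ΔT/R_total = 19/2.363

Q ≈ 8.04 W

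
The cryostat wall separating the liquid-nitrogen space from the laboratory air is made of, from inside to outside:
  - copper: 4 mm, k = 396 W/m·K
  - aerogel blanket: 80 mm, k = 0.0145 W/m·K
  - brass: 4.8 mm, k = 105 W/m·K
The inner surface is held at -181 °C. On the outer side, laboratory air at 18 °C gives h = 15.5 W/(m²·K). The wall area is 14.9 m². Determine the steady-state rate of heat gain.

Using the resistance-network approach (series):
R_copper = L/(kA) = 0.004/(396×14.9) = 6.779×10^-7 K/W
R_aerogel blanket = L/(kA) = 0.08/(0.0145×14.9) = 0.3703 K/W
R_brass = L/(kA) = 0.0048/(105×14.9) = 3.068×10^-6 K/W
R_outer film = 1/(h_o·A) = 1/(15.5×14.9) = 0.00433 K/W
R_total = 0.3746 K/W
Q = ΔT / R_total = 199 / 0.3746

Q ≈ 531 W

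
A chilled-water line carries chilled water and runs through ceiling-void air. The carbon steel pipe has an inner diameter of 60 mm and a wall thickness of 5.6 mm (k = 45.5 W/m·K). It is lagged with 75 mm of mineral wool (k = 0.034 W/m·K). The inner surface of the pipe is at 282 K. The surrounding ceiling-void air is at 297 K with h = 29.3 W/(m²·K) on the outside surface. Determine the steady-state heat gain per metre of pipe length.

q′ ≈ 2.8 W/m

Per-layer cylindrical resistances, series-summed:
R_carbon steel pipe wall = ln(35.6/30)/(2π×45.5×1) = 5.987×10^-4 K/W
R_mineral wool = ln(110.6/35.6)/(2π×0.034×1) = 5.306 K/W
R_outer film = 1/(h_o·2πr_oL) = 1/(29.3×2π×0.1106×1) = 0.04911 K/W
R_total = 5.356 K/W
Q = ΔT/R_total = 15/5.356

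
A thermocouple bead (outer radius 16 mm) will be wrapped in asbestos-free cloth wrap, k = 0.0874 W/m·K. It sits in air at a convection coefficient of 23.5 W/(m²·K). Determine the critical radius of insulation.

r_cr ≈ 7.44 mm

For a sphere r_cr = 2k/h = 2×0.0874/23.5
r_cr = 7.44 mm; since the bare radius (16 mm) is above r_cr, any added insulation will reduce heat loss.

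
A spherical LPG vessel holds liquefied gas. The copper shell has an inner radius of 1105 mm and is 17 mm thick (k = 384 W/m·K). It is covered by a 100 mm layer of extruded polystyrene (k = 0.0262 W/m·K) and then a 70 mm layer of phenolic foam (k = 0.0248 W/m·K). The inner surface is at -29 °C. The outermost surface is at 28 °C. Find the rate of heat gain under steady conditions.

Q ≈ 157 W

Radial (spherical) resistances in series:
R_copper shell = (1/1.105 − 1/1.122)/(4π×384) = 2.842×10^-6 K/W
R_extruded polystyrene = (1/1.122 − 1/1.222)/(4π×0.0262) = 0.2215 K/W
R_phenolic foam = (1/1.222 − 1/1.292)/(4π×0.0248) = 0.1423 K/W
R_total = 0.3638 K/W
Q = ΔT/R_total = 57/0.3638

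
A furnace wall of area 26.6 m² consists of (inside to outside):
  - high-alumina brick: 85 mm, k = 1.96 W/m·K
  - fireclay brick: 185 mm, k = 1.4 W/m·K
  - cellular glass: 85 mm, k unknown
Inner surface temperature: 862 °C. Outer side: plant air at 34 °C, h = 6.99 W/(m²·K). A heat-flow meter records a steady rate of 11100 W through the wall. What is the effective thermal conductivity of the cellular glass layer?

k ≈ 0.051 W/(m·K)

Thermal resistances in series:
R_high-alumina brick = L/(kA) = 0.085/(1.96×26.6) = 0.00163 K/W
R_fireclay brick = L/(kA) = 0.185/(1.4×26.6) = 0.004968 K/W
R_outer film = 1/(h_o·A) = 1/(6.99×26.6) = 0.005378 K/W
Sum of known resistances R_other = 0.01198 K/W
Total R = ΔT/Q = 828/11100 = 0.07459 K/W
R_cellular glass = R_total − R_other = 0.06262 K/W
k = L/(R·A) = 0.085/(0.06262×26.6)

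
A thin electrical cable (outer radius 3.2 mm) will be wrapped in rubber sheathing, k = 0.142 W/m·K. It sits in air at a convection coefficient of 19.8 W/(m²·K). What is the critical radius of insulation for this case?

For a cylinder r_cr = k/h = 0.142/19.8
r_cr = 7.17 mm; since the bare radius (3.2 mm) is below r_cr, adding a thin layer of insulation will *increase* heat loss.

r_cr ≈ 7.17 mm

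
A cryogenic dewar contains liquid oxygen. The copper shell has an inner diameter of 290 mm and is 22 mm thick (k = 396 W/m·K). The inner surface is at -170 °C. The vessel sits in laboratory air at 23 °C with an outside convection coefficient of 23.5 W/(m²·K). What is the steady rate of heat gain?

Spherical conduction: R = (1/r_in − 1/r_out)/(4πk) per layer; series-sum.
R_copper shell = (1/0.145 − 1/0.167)/(4π×396) = 1.826×10^-4 K/W
R_outer film = 1/(h·4πr_o²) = 1/(23.5×4π×0.167²) = 0.1214 K/W
R_total = 0.1216 K/W
Q = ΔT/R_total = 193/0.1216

Q ≈ 1590 W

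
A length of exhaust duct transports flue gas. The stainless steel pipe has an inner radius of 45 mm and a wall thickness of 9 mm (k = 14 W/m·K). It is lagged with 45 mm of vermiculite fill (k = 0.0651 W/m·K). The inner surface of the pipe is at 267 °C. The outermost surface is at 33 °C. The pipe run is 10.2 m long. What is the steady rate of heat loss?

Q ≈ 1610 W

Treating each annulus and film as a series resistance:
R_stainless steel pipe wall = ln(54/45)/(2π×14×10.2) = 2.032×10^-4 K/W
R_vermiculite fill = ln(99/54)/(2π×0.0651×10.2) = 0.1453 K/W
R_total = 0.1455 K/W
Q = ΔT/R_total = 234/0.1455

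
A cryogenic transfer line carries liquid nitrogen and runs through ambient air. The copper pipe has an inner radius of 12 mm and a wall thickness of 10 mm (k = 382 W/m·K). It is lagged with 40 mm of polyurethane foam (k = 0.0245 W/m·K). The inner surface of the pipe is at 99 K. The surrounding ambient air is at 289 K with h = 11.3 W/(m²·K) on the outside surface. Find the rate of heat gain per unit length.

q′ ≈ 27.3 W/m

Cylindrical conduction, so R = ln(r₂/r₁)/(2πkL) per layer, in series:
R_copper pipe wall = ln(22/12)/(2π×382×1) = 2.525×10^-4 K/W
R_polyurethane foam = ln(62/22)/(2π×0.0245×1) = 6.731 K/W
R_outer film = 1/(h_o·2πr_oL) = 1/(11.3×2π×0.062×1) = 0.2272 K/W
R_total = 6.958 K/W
Q = ΔT/R_total = 190/6.958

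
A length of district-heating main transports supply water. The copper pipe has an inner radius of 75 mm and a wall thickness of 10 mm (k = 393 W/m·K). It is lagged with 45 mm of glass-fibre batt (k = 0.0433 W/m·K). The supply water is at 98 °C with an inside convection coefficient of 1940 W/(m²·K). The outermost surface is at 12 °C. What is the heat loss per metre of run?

Per-layer cylindrical resistances, series-summed:
R_inner film = 1/(h_i·2πr₁L) = 1/(1940×2π×0.075×1) = 0.001094 K/W
R_copper pipe wall = ln(85/75)/(2π×393×1) = 5.069×10^-5 K/W
R_glass-fibre batt = ln(130/85)/(2π×0.0433×1) = 1.562 K/W
R_total = 1.563 K/W
Q = ΔT/R_total = 86/1.563

q′ ≈ 55 W/m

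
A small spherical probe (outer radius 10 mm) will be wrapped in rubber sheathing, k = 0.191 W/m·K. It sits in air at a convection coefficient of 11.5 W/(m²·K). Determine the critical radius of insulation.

r_cr ≈ 33.2 mm

For a sphere r_cr = 2k/h = 2×0.191/11.5
r_cr = 33.2 mm; since the bare radius (10 mm) is below r_cr, adding a thin layer of insulation will *increase* heat loss.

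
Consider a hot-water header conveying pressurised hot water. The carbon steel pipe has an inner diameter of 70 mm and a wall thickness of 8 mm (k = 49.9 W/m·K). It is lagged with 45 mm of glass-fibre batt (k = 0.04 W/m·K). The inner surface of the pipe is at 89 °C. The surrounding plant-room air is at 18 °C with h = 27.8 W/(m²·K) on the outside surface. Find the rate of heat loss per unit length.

q′ ≈ 24.4 W/m

Cylindrical conduction, so R = ln(r₂/r₁)/(2πkL) per layer, in series:
R_carbon steel pipe wall = ln(43/35)/(2π×49.9×1) = 6.566×10^-4 K/W
R_glass-fibre batt = ln(88/43)/(2π×0.04×1) = 2.849 K/W
R_outer film = 1/(h_o·2πr_oL) = 1/(27.8×2π×0.088×1) = 0.06506 K/W
R_total = 2.915 K/W
Q = ΔT/R_total = 71/2.915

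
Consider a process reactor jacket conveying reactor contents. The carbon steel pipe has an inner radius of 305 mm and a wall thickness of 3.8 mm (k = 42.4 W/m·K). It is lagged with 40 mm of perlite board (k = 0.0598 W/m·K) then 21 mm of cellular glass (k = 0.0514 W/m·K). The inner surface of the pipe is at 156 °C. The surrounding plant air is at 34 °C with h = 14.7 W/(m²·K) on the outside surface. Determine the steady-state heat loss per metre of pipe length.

q′ ≈ 228 W/m

For a radial system each layer contributes R = ln(r_out/r_in)/(2πkL); films add R = 1/(hA).
R_carbon steel pipe wall = ln(308.8/305)/(2π×42.4×1) = 4.648×10^-5 K/W
R_perlite board = ln(348.8/308.8)/(2π×0.0598×1) = 0.3242 K/W
R_cellular glass = ln(369.8/348.8)/(2π×0.0514×1) = 0.181 K/W
R_outer film = 1/(h_o·2πr_oL) = 1/(14.7×2π×0.3698×1) = 0.02928 K/W
R_total = 0.5345 K/W
Q = ΔT/R_total = 122/0.5345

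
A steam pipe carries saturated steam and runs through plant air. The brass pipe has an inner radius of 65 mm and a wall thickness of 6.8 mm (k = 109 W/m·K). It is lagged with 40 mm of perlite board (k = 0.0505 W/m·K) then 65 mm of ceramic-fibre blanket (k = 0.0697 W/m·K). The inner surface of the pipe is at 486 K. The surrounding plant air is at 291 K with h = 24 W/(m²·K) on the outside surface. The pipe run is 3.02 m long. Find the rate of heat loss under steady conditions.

Radial resistances (cylindrical: R_cond = ln(r_o/r_i)/(2πkL), R_conv = 1/(h·2πrL)):
R_brass pipe wall = ln(71.8/65)/(2π×109×3.02) = 4.811×10^-5 K/W
R_perlite board = ln(111.8/71.8)/(2π×0.0505×3.02) = 0.4621 K/W
R_ceramic-fibre blanket = ln(176.8/111.8)/(2π×0.0697×3.02) = 0.3465 K/W
R_outer film = 1/(h_o·2πr_oL) = 1/(24×2π×0.1768×3.02) = 0.01242 K/W
R_total = 0.8211 K/W
Q = ΔT/R_total = 195/0.8211

Q ≈ 237 W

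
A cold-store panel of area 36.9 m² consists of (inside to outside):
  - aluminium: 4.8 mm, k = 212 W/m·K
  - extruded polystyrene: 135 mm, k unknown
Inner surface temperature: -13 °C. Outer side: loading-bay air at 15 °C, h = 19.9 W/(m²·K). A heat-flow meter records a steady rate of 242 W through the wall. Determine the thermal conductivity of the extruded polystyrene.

k ≈ 0.032 W/(m·K)

Thermal resistances in series:
R_aluminium = L/(kA) = 0.0048/(212×36.9) = 6.136×10^-7 K/W
R_outer film = 1/(h_o·A) = 1/(19.9×36.9) = 0.001362 K/W
Sum of known resistances R_other = 0.001362 K/W
Total R = ΔT/Q = 28/242 = 0.1157 K/W
R_extruded polystyrene = R_total − R_other = 0.1143 K/W
k = L/(R·A) = 0.135/(0.1143×36.9)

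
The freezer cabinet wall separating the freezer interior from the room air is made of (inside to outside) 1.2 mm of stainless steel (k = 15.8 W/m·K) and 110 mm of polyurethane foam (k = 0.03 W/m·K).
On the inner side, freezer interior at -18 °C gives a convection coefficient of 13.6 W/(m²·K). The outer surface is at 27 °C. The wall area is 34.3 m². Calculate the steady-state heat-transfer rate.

Q ≈ 413 W

Using the resistance-network approach (series):
R_inner film = 1/(h_i·A) = 1/(13.6×34.3) = 0.002144 K/W
R_stainless steel = L/(kA) = 0.0012/(15.8×34.3) = 2.214×10^-6 K/W
R_polyurethane foam = L/(kA) = 0.11/(0.03×34.3) = 0.1069 K/W
R_total = 0.109 K/W
Q = ΔT / R_total = 45 / 0.109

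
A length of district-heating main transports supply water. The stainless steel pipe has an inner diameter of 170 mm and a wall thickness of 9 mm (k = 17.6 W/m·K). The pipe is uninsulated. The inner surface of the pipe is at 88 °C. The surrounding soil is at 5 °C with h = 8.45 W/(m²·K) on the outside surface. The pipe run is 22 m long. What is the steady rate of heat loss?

Q ≈ 9070 W

Per-layer cylindrical resistances, series-summed:
R_stainless steel pipe wall = ln(94/85)/(2π×17.6×22) = 4.137×10^-5 K/W
R_outer film = 1/(h_o·2πr_oL) = 1/(8.45×2π×0.094×22) = 0.009108 K/W
R_total = 0.009149 K/W
Q = ΔT/R_total = 83/0.009149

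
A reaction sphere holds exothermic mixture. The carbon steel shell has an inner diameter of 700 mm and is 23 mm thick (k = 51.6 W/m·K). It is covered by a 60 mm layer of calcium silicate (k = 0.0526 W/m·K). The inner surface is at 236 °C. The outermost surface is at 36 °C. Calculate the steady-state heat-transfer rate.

For a spherical shell R = (1/r₁ − 1/r₂)/(4πk); film R = 1/(h·4πr²). In series:
R_carbon steel shell = (1/0.35 − 1/0.373)/(4π×51.6) = 2.717×10^-4 K/W
R_calcium silicate = (1/0.373 − 1/0.433)/(4π×0.0526) = 0.562 K/W
R_total = 0.5623 K/W
Q = ΔT/R_total = 200/0.5623

Q ≈ 356 W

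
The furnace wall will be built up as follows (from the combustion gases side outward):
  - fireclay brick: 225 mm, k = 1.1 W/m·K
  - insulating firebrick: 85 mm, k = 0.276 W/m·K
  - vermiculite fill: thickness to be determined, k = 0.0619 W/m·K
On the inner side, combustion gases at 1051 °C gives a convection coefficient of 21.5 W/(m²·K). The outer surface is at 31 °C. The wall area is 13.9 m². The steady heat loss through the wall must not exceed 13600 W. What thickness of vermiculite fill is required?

L ≈ 29.9 mm

Series thermal resistances:
R_inner film = 1/(h_i·A) = 1/(21.5×13.9) = 0.003346 K/W
R_fireclay brick = L/(kA) = 0.225/(1.1×13.9) = 0.01472 K/W
R_insulating firebrick = L/(kA) = 0.085/(0.276×13.9) = 0.02216 K/W
Sum of the known resistances R_other = 0.04022 K/W
Required total resistance R_tot = ΔT/Q_allow = 1020/13600 = 0.075 K/W
R_vermiculite fill = R_tot − R_other = 0.03478 K/W
L = R·k·A = 0.03478×0.0619×13.9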